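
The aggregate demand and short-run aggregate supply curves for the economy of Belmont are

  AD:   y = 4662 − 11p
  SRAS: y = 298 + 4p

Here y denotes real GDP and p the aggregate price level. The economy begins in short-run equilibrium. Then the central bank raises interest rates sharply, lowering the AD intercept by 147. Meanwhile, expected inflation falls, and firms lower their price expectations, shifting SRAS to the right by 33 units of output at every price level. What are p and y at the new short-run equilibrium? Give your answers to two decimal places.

After both shocks: AD is y = 4515 − 11p and SRAS is y = 331 + 4p.
Setting them equal: 4184 = 15p, so p = 278.93.
Substituting into AD, y = 1446.73.

p = 278.93, y = 1446.73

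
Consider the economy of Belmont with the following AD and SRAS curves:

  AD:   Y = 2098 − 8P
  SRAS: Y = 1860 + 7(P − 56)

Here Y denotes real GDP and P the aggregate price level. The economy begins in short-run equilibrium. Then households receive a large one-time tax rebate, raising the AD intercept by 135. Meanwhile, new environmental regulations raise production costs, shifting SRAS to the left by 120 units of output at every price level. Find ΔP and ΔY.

ΔP = +17, ΔY = -1

After both shocks: AD is Y = 2233 − 8P and SRAS is Y = 1348 + 7P.
Setting them equal: 885 = 15P, so P = 59.
Y = 2233 − 8·59 = 1761.
Initially P = 42, Y = 1762, so ΔP = +17 and ΔY = -1.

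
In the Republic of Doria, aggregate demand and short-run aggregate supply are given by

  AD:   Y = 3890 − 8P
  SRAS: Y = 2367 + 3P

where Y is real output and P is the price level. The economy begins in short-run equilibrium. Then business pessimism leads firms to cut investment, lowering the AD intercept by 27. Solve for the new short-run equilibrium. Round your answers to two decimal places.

This is a negative demand shock: AD shifts left.
New AD: Y = 3863 − 8P.
Set AD = SRAS: 3863 − 8P = 2367 + 3P, so 1496 = 11P and P = 136.00.
Substituting into AD, Y = 2775.00.

P = 136.00, Y = 2775.00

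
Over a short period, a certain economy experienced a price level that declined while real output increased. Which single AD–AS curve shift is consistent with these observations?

SRAS shifted right

P fell and Y rose. An AD shift moves P and Y in the same direction; an SRAS shift moves them in opposite directions.
Here P and Y moved in opposite directions, so the SRAS curve shifted.
Since Y rose, SRAS shifted right.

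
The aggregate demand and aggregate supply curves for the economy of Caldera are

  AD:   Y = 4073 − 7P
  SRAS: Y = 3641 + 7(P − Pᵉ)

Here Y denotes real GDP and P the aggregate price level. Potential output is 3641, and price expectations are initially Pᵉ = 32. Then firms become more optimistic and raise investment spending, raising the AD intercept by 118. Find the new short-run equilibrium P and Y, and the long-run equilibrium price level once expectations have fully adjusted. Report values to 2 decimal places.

Short run: P = 55.29, Y = 3804.00. Long run: P = 78.57.

AD shifts right: new AD is Y = 4191 − 7P. With Pᵉ = 32, SRAS is Y = 3417 + 7P.
Short run: 4191 − 7P = 3417 + 7P gives 774 = 14P, so P = 55.29 and Y = 4191 − 7P = 3804.00.
Y = 3804.00 is above potential 3641; expectations adjust and SRAS shifts left until Y = 3641.
Long run: on the new AD curve, 3641 = 4191 − 7P gives P = 78.57.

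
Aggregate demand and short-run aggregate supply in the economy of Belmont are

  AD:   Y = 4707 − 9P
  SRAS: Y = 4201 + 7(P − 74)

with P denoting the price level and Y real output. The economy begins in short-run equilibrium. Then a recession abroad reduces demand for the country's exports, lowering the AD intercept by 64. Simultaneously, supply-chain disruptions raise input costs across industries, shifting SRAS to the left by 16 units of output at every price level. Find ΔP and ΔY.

After both shocks: AD is Y = 4643 − 9P and SRAS is Y = 3667 + 7P.
Setting them equal: 976 = 16P, so P = 61.
Y = 4643 − 9·61 = 4094.
Initially P = 64, Y = 4131, so ΔP = -3 and ΔY = -37.

ΔP = -3, ΔY = -37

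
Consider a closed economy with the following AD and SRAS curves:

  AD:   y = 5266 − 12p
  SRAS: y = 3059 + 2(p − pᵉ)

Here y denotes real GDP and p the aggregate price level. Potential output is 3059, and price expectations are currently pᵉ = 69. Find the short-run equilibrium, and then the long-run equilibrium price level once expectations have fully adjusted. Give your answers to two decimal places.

Short run: p = 167.50, y = 3256.00. Long run: p = 183.92.

Short run: with pᵉ = 69, SRAS is y = 2921 + 2p. Setting AD = SRAS gives 2345 = 14p, so p = 167.50 and y = 5266 − 12p = 3256.00.
Output 3256.00 is above potential 3059, so over time expected prices rise and SRAS shifts left until y returns to 3059.
Long run: y = 3059 on the AD curve gives 3059 = 5266 − 12p, so p = 183.92.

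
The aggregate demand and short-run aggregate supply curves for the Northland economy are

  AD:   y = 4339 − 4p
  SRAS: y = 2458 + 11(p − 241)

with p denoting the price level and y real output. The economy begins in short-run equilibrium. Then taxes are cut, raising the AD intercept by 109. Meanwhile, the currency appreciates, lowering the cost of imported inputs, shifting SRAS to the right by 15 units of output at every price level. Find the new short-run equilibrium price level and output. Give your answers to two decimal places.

p = 308.40, y = 3214.40

After both shocks: AD is y = 4448 − 4p and SRAS is y = 11p − 178.
Setting them equal: 4626 = 15p, so p = 308.40.
Substituting into AD, y = 3214.40.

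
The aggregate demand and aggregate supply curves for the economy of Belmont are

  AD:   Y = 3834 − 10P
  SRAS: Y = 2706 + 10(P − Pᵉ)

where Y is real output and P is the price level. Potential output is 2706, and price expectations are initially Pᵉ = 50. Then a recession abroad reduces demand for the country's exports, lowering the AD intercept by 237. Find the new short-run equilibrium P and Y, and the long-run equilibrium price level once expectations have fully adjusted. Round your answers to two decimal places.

Short run: P = 69.55, Y = 2901.50. Long run: P = 89.10.

AD shifts left: new AD is Y = 3597 − 10P. With Pᵉ = 50, SRAS is Y = 2206 + 10P.
Short run: 3597 − 10P = 2206 + 10P gives 1391 = 20P, so P = 69.55 and Y = 3597 − 10P = 2901.50.
Y = 2901.50 is above potential 2706; expectations adjust and SRAS shifts left until Y = 2706.
Long run: on the new AD curve, 2706 = 3597 − 10P gives P = 89.10.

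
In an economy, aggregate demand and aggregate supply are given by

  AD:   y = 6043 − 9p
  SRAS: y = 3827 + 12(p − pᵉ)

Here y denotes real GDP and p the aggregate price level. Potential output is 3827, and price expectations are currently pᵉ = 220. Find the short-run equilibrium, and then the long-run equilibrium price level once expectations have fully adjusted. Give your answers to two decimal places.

Short run: with pᵉ = 220, SRAS is y = 1187 + 12p. Setting AD = SRAS gives 4856 = 21p, so p = 231.24 and y = 6043 − 9p = 3961.86.
Output 3961.86 is above potential 3827, so over time expected prices rise and SRAS shifts left until y returns to 3827.
Long run: y = 3827 on the AD curve gives 3827 = 6043 − 9p, so p = 246.22.

Short run: p = 231.24, y = 3961.86. Long run: p = 246.22.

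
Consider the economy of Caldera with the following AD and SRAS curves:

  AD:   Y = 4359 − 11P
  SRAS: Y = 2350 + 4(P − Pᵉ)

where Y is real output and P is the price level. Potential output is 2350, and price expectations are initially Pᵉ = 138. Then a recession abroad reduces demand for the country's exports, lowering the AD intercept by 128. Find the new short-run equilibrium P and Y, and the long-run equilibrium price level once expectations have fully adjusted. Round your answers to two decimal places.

AD shifts left: new AD is Y = 4231 − 11P. With Pᵉ = 138, SRAS is Y = 1798 + 4P.
Short run: 4231 − 11P = 1798 + 4P gives 2433 = 15P, so P = 162.20 and Y = 4231 − 11P = 2446.80.
Y = 2446.80 is above potential 2350; expectations adjust and SRAS shifts left until Y = 2350.
Long run: on the new AD curve, 2350 = 4231 − 11P gives P = 171.00.

Short run: P = 162.20, Y = 2446.80. Long run: P = 171.00.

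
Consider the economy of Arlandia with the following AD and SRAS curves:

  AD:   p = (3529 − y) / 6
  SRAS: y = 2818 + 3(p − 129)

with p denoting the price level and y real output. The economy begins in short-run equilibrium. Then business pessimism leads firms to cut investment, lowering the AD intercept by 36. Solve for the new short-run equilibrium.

This is a negative demand shock: AD shifts left.
New AD: y = 3493 − 6p.
SRAS can be written y = 2431 + 3p.
Set AD = SRAS: 3493 − 6p = 2431 + 3p, so 1062 = 9p and p = 118.
y = 3493 − 6·118 = 2785.

p = 118, y = 2785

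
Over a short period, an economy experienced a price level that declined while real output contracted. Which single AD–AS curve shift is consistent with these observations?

AD shifted left

P fell and Y fell. An AD shift moves P and Y in the same direction; an SRAS shift moves them in opposite directions.
Here P and Y moved in the same direction, so the AD curve shifted.
Since Y fell, AD shifted left.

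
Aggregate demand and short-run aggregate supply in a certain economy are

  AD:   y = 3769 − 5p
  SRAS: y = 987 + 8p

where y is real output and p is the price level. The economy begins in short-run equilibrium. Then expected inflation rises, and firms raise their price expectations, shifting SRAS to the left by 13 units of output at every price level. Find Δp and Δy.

This is a negative supply shock: SRAS shifts left.
New SRAS: y = 974 + 8p.
Set AD = SRAS: 3769 − 5p = 974 + 8p, so 2795 = 13p and p = 215.
y = 3769 − 5·215 = 2694.
Initially p = 214, y = 2699, so Δp = +1 and Δy = -5.

Δp = +1, Δy = -5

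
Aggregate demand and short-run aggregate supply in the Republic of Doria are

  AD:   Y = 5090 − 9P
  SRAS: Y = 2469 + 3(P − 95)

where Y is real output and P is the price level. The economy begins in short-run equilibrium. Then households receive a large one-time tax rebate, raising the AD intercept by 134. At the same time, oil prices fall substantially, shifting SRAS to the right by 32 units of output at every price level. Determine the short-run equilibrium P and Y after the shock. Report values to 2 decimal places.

After both shocks: AD is Y = 5224 − 9P and SRAS is Y = 2216 + 3P.
Setting them equal: 3008 = 12P, so P = 250.67.
Substituting into AD, Y = 2968.00.

P = 250.67, Y = 2968.00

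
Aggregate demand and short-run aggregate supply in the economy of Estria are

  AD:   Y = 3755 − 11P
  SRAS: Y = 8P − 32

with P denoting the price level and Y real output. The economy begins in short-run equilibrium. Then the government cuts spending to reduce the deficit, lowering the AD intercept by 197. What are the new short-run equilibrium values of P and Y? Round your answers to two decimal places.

This is a negative demand shock: AD shifts left.
New AD: Y = 3558 − 11P.
Set AD = SRAS: 3558 − 11P = 8P − 32, so 3590 = 19P and P = 188.95.
Substituting into AD, Y = 1479.58.

P = 188.95, Y = 1479.58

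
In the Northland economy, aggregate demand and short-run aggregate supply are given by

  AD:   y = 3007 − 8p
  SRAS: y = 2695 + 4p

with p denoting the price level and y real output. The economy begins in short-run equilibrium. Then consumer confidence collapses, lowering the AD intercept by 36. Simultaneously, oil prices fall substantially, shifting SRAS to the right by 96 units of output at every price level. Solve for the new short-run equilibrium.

After both shocks: AD is y = 2971 − 8p and SRAS is y = 2791 + 4p.
Setting them equal: 180 = 12p, so p = 15.
y = 2971 − 8·15 = 2851.

p = 15, y = 2851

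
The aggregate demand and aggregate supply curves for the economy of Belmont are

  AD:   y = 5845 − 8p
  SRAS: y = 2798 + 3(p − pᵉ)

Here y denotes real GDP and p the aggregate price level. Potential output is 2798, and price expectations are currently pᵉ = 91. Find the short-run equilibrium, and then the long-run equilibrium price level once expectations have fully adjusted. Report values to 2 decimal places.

Short run: p = 301.82, y = 3430.45. Long run: p = 380.88.

Short run: with pᵉ = 91, SRAS is y = 2525 + 3p. Setting AD = SRAS gives 3320 = 11p, so p = 301.82 and y = 5845 − 8p = 3430.45.
Output 3430.45 is above potential 2798, so over time expected prices rise and SRAS shifts left until y returns to 2798.
Long run: y = 2798 on the AD curve gives 2798 = 5845 − 8p, so p = 380.88.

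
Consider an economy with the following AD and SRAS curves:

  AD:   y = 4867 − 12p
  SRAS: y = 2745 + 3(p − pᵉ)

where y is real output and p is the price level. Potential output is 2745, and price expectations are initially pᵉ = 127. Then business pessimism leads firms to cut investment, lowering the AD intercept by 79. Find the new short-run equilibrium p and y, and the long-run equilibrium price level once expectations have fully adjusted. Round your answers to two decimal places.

Short run: p = 161.60, y = 2848.80. Long run: p = 170.25.

AD shifts left: new AD is y = 4788 − 12p. With pᵉ = 127, SRAS is y = 2364 + 3p.
Short run: 4788 − 12p = 2364 + 3p gives 2424 = 15p, so p = 161.60 and y = 4788 − 12p = 2848.80.
y = 2848.80 is above potential 2745; expectations adjust and SRAS shifts left until y = 2745.
Long run: on the new AD curve, 2745 = 4788 − 12p gives p = 170.25.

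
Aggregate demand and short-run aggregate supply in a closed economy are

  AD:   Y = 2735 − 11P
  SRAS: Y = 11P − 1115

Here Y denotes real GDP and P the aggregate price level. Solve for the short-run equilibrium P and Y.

Set AD = SRAS: 2735 − 11P = 11P − 1115, so 3850 = 22P and P = 175.
Then Y = 2735 − 11·175 = 810.

P = 175, Y = 810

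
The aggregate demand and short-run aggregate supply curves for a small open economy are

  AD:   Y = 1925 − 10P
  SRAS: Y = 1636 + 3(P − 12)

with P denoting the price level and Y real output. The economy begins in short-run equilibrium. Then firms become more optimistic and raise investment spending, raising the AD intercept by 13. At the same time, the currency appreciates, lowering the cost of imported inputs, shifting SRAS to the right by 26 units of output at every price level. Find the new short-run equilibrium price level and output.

After both shocks: AD is Y = 1938 − 10P and SRAS is Y = 1626 + 3P.
Setting them equal: 312 = 13P, so P = 24.
Y = 1938 − 10·24 = 1698.

P = 24, Y = 1698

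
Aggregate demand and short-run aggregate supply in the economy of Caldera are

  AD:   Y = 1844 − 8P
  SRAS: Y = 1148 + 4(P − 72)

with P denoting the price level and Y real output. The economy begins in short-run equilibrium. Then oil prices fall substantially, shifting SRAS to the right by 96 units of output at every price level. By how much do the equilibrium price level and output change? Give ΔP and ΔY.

ΔP = -8, ΔY = +64

This is a positive supply shock: SRAS shifts right.
New SRAS: Y = 956 + 4P.
Set AD = SRAS: 1844 − 8P = 956 + 4P, so 888 = 12P and P = 74.
Y = 1844 − 8·74 = 1252.
Initially P = 82, Y = 1188, so ΔP = -8 and ΔY = +64.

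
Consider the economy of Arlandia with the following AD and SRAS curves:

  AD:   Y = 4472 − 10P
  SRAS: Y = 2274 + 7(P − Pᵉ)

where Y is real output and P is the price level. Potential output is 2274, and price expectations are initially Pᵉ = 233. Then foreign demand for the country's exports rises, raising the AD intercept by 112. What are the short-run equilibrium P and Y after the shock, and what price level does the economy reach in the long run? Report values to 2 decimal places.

AD shifts right: new AD is Y = 4584 − 10P. With Pᵉ = 233, SRAS is Y = 643 + 7P.
Short run: 4584 − 10P = 643 + 7P gives 3941 = 17P, so P = 231.82 and Y = 4584 − 10P = 2265.76.
Y = 2265.76 is below potential 2274; expectations adjust and SRAS shifts right until Y = 2274.
Long run: on the new AD curve, 2274 = 4584 − 10P gives P = 231.00.

Short run: P = 231.82, Y = 2265.76. Long run: P = 231.00.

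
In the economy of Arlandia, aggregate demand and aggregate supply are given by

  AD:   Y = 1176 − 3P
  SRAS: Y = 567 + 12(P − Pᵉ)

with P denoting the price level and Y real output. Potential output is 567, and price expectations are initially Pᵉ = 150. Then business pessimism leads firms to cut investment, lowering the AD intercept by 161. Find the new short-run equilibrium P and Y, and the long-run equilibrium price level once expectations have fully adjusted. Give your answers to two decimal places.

AD shifts left: new AD is Y = 1015 − 3P. With Pᵉ = 150, SRAS is Y = 12P − 1233.
Short run: 1015 − 3P = 12P − 1233 gives 2248 = 15P, so P = 149.87 and Y = 1015 − 3P = 565.40.
Y = 565.40 is below potential 567; expectations adjust and SRAS shifts right until Y = 567.
Long run: on the new AD curve, 567 = 1015 − 3P gives P = 149.33.

Short run: P = 149.87, Y = 565.40. Long run: P = 149.33.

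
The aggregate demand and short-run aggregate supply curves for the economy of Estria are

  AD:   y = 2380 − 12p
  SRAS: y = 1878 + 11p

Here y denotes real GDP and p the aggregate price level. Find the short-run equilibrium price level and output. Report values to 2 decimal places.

p = 21.83, y = 2118.09

Set AD = SRAS: 2380 − 12p = 1878 + 11p, so 502 = 23p and p = 21.83.
Substituting into AD, y = 2380 − 12p = 2118.09.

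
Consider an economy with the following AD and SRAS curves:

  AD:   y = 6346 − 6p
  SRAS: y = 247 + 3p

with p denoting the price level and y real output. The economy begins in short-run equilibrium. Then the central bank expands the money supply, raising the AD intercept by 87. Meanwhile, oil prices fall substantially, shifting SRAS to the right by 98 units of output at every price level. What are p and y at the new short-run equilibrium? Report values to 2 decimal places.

p = 676.44, y = 2374.33

After both shocks: AD is y = 6433 − 6p and SRAS is y = 345 + 3p.
Setting them equal: 6088 = 9p, so p = 676.44.
Substituting into AD, y = 2374.33.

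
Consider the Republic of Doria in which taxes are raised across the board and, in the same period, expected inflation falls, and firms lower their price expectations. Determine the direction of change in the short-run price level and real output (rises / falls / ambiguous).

The first event is a negative demand shock: AD shifts left, which by itself pushes P down and Y down.
The second is a favourable supply shock: SRAS shifts right, which by itself pushes P down and Y up.
Both shocks push P down, so P falls. The two shocks push Y in opposite directions, so the effect on Y is ambiguous.

Price level: falls; output: ambiguous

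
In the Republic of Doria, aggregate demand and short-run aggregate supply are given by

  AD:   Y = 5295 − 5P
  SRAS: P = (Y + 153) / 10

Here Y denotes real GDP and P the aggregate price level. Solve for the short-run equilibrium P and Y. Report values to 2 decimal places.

Rearrange SRAS to Y = 10P − 153.
Set AD = SRAS: 5295 − 5P = 10P − 153, so 5448 = 15P and P = 363.20.
Substituting into AD, Y = 5295 − 5P = 3479.00.

P = 363.20, Y = 3479.00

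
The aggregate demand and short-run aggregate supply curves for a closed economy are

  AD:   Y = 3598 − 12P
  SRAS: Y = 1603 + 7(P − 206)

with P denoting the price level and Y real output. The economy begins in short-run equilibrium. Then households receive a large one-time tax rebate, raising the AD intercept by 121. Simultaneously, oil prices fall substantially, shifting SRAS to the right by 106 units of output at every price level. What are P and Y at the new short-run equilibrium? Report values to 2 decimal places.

P = 181.68, Y = 1538.79

After both shocks: AD is Y = 3719 − 12P and SRAS is Y = 267 + 7P.
Setting them equal: 3452 = 19P, so P = 181.68.
Substituting into AD, Y = 1538.79.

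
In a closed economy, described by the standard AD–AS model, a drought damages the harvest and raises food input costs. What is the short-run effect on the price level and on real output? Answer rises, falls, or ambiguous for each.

Price level: rises; output: falls

This is an adverse supply shock: SRAS shifts left.
Moving along the downward-sloping AD curve, P rises and Y falls.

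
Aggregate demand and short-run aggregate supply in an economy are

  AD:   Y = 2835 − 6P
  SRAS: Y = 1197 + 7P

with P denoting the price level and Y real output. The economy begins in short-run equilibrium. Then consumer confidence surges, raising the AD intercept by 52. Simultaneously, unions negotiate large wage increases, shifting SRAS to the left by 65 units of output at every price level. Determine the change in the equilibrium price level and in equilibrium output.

ΔP = +9, ΔY = -2

After both shocks: AD is Y = 2887 − 6P and SRAS is Y = 1132 + 7P.
Setting them equal: 1755 = 13P, so P = 135.
Y = 2887 − 6·135 = 2077.
Initially P = 126, Y = 2079, so ΔP = +9 and ΔY = -2.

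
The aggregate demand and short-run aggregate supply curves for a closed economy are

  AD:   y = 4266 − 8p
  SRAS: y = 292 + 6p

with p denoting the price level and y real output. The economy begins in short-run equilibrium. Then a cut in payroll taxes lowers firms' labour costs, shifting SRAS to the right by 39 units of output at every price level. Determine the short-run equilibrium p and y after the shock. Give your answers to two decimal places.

p = 281.07, y = 2017.43

This is a positive supply shock: SRAS shifts right.
New SRAS: y = 331 + 6p.
Set AD = SRAS: 4266 − 8p = 331 + 6p, so 3935 = 14p and p = 281.07.
Substituting into AD, y = 2017.43.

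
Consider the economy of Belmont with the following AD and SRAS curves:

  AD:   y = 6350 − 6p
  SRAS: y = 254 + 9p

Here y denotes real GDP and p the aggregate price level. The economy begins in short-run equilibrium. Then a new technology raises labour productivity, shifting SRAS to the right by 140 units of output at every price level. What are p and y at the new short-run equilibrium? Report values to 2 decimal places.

This is a positive supply shock: SRAS shifts right.
New SRAS: y = 394 + 9p.
Set AD = SRAS: 6350 − 6p = 394 + 9p, so 5956 = 15p and p = 397.07.
Substituting into AD, y = 3967.60.

p = 397.07, y = 3967.60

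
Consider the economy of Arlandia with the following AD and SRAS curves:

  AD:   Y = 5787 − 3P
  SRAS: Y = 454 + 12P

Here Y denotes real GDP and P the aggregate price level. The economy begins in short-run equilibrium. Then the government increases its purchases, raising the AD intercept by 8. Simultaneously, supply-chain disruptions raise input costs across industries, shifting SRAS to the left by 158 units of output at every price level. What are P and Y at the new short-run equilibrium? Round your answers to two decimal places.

After both shocks: AD is Y = 5795 − 3P and SRAS is Y = 296 + 12P.
Setting them equal: 5499 = 15P, so P = 366.60.
Substituting into AD, Y = 4695.20.

P = 366.60, Y = 4695.20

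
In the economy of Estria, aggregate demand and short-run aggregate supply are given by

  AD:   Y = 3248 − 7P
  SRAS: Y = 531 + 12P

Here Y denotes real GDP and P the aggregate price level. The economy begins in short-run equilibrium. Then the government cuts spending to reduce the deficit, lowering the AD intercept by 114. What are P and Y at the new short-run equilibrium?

P = 137, Y = 2175

This is a negative demand shock: AD shifts left.
New AD: Y = 3134 − 7P.
Set AD = SRAS: 3134 − 7P = 531 + 12P, so 2603 = 19P and P = 137.
Y = 3134 − 7·137 = 2175.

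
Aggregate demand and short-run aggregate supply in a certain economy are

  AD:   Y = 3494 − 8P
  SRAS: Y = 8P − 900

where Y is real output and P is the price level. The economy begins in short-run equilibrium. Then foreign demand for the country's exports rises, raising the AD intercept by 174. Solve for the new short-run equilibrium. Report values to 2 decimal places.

P = 285.50, Y = 1384.00

This is a positive demand shock: AD shifts right.
New AD: Y = 3668 − 8P.
Set AD = SRAS: 3668 − 8P = 8P − 900, so 4568 = 16P and P = 285.50.
Substituting into AD, Y = 1384.00.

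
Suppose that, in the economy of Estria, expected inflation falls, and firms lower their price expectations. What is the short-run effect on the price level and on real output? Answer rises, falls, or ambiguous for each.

Price level: falls; output: rises

This is a favourable supply shock: SRAS shifts right.
Moving along the downward-sloping AD curve, P falls and Y rises.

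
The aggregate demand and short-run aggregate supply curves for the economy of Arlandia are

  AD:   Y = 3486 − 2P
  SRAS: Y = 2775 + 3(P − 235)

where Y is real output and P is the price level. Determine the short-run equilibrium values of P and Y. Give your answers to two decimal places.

P = 283.20, Y = 2919.60

Write SRAS as Y = 2775 + 3P − 705 = 2070 + 3P.
Set AD = SRAS: 3486 − 2P = 2070 + 3P, so 1416 = 5P and P = 283.20.
Substituting into AD, Y = 3486 − 2P = 2919.60.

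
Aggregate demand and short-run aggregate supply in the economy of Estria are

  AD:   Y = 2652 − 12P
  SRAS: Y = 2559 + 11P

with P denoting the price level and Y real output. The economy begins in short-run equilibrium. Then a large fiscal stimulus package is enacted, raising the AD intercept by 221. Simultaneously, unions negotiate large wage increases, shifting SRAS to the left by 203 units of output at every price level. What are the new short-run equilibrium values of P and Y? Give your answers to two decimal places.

After both shocks: AD is Y = 2873 − 12P and SRAS is Y = 2356 + 11P.
Setting them equal: 517 = 23P, so P = 22.48.
Substituting into AD, Y = 2603.26.

P = 22.48, Y = 2603.26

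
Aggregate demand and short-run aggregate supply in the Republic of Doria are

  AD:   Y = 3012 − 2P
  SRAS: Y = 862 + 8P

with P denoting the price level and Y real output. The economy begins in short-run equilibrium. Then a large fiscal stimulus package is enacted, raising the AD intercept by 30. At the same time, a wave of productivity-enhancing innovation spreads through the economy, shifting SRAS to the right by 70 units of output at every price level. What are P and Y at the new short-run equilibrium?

After both shocks: AD is Y = 3042 − 2P and SRAS is Y = 932 + 8P.
Setting them equal: 2110 = 10P, so P = 211.
Y = 3042 − 2·211 = 2620.

P = 211, Y = 2620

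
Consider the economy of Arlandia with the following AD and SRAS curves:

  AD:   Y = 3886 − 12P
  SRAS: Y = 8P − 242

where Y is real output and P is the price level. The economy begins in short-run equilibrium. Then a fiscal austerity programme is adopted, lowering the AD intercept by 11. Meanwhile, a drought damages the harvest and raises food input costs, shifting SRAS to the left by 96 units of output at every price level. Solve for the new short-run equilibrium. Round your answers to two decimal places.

P = 210.65, Y = 1347.20

After both shocks: AD is Y = 3875 − 12P and SRAS is Y = 8P − 338.
Setting them equal: 4213 = 20P, so P = 210.65.
Substituting into AD, Y = 1347.20.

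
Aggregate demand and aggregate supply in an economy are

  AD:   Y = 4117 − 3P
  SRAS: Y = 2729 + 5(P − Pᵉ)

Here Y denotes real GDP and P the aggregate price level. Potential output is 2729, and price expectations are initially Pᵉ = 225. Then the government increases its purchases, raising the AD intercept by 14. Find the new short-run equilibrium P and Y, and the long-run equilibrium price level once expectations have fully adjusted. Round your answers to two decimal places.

AD shifts right: new AD is Y = 4131 − 3P. With Pᵉ = 225, SRAS is Y = 1604 + 5P.
Short run: 4131 − 3P = 1604 + 5P gives 2527 = 8P, so P = 315.88 and Y = 4131 − 3P = 3183.38.
Y = 3183.38 is above potential 2729; expectations adjust and SRAS shifts left until Y = 2729.
Long run: on the new AD curve, 2729 = 4131 − 3P gives P = 467.33.

Short run: P = 315.88, Y = 3183.38. Long run: P = 467.33.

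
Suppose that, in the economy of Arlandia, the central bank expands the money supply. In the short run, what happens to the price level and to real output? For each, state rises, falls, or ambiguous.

This is a positive demand shock: AD shifts right.
Moving along the upward-sloping SRAS curve, P rises and Y rises.

Price level: rises; output: rises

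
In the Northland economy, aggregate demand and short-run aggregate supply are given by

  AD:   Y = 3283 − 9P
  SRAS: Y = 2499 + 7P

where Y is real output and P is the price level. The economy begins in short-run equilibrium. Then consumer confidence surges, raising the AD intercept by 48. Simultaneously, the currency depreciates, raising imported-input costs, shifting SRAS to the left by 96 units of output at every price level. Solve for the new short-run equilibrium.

P = 58, Y = 2809

After both shocks: AD is Y = 3331 − 9P and SRAS is Y = 2403 + 7P.
Setting them equal: 928 = 16P, so P = 58.
Y = 3331 − 9·58 = 2809.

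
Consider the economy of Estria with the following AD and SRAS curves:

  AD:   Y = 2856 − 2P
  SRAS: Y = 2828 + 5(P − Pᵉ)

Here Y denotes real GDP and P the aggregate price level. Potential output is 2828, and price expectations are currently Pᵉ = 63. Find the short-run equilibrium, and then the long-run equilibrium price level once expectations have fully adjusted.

Short run: P = 49, Y = 2758. Long run: P = 14.

Short run: with Pᵉ = 63, SRAS is Y = 2513 + 5P. Setting AD = SRAS gives 343 = 7P, so P = 49 and Y = 2856 − 2·49 = 2758.
Output 2758 is below potential 2828, so over time expected prices fall and SRAS shifts right until Y returns to 2828.
Long run: Y = 2828 on the AD curve gives 2828 = 2856 − 2P, so P = 14.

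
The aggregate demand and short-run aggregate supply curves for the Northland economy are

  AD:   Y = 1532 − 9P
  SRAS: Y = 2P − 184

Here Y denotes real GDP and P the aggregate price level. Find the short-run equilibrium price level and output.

P = 156, Y = 128

Set AD = SRAS: 1532 − 9P = 2P − 184, so 1716 = 11P and P = 156.
Then Y = 1532 − 9·156 = 128.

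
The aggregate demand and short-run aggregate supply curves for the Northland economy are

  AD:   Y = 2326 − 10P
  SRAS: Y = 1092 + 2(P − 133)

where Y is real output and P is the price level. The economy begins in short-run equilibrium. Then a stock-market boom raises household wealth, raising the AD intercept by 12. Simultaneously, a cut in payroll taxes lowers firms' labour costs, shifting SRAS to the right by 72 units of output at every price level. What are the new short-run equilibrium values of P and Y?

After both shocks: AD is Y = 2338 − 10P and SRAS is Y = 898 + 2P.
Setting them equal: 1440 = 12P, so P = 120.
Y = 2338 − 10·120 = 1138.

P = 120, Y = 1138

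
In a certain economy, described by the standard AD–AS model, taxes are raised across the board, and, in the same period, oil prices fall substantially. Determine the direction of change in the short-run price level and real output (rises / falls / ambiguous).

Price level: falls; output: ambiguous

The first event is a negative demand shock: AD shifts left, which by itself pushes P down and Y down.
The second is a favourable supply shock: SRAS shifts right, which by itself pushes P down and Y up.
Both shocks push P down, so P falls. The two shocks push Y in opposite directions, so the effect on Y is ambiguous.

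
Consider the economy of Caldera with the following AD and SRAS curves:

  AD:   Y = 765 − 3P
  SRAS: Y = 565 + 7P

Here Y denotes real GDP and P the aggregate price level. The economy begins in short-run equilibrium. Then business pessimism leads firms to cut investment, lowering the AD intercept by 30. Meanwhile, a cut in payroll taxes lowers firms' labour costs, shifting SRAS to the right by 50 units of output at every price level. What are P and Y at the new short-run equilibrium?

After both shocks: AD is Y = 735 − 3P and SRAS is Y = 615 + 7P.
Setting them equal: 120 = 10P, so P = 12.
Y = 735 − 3·12 = 699.

P = 12, Y = 699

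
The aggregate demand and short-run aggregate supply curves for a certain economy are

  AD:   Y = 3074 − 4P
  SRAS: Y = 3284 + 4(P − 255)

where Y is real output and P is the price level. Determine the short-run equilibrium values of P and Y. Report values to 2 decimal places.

Write SRAS as Y = 3284 + 4P − 1020 = 2264 + 4P.
Set AD = SRAS: 3074 − 4P = 2264 + 4P, so 810 = 8P and P = 101.25.
Substituting into AD, Y = 3074 − 4P = 2669.00.

P = 101.25, Y = 2669.00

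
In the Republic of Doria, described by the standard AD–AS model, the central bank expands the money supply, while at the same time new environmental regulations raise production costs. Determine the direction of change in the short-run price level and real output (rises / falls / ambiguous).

Price level: rises; output: ambiguous

The first event is a positive demand shock: AD shifts right, which by itself pushes P up and Y up.
The second is an adverse supply shock: SRAS shifts left, which by itself pushes P up and Y down.
Both shocks push P up, so P rises. The two shocks push Y in opposite directions, so the effect on Y is ambiguous.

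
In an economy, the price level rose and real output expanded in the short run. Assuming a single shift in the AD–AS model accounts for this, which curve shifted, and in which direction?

P rose and Y rose. An AD shift moves P and Y in the same direction; an SRAS shift moves them in opposite directions.
Here P and Y moved in the same direction, so the AD curve shifted.
Since Y rose, AD shifted right.

AD shifted right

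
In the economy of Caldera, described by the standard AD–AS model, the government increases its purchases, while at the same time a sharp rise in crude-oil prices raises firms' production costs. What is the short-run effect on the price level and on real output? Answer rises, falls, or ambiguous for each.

Price level: rises; output: ambiguous

The first event is a positive demand shock: AD shifts right, which by itself pushes P up and Y up.
The second is an adverse supply shock: SRAS shifts left, which by itself pushes P up and Y down.
Both shocks push P up, so P rises. The two shocks push Y in opposite directions, so the effect on Y is ambiguous.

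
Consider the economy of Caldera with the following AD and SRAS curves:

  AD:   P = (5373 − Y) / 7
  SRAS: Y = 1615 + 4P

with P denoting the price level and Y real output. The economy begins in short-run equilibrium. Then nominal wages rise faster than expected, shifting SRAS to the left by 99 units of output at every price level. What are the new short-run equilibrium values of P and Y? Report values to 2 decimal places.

This is a negative supply shock: SRAS shifts left.
New SRAS: Y = 1516 + 4P.
Set AD = SRAS: 5373 − 7P = 1516 + 4P, so 3857 = 11P and P = 350.64.
Substituting into AD, Y = 2918.55.

P = 350.64, Y = 2918.55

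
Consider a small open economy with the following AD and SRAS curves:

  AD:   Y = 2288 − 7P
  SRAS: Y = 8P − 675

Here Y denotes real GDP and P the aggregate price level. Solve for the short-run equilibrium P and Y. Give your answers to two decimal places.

P = 197.53, Y = 905.27

Set AD = SRAS: 2288 − 7P = 8P − 675, so 2963 = 15P and P = 197.53.
Substituting into AD, Y = 2288 − 7P = 905.27.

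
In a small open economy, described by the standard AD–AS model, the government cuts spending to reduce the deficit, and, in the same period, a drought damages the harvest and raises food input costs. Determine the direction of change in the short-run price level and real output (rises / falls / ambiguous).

The first event is a negative demand shock: AD shifts left, which by itself pushes P down and Y down.
The second is an adverse supply shock: SRAS shifts left, which by itself pushes P up and Y down.
The two shocks push P in opposite directions, so the effect on P is ambiguous. Both shocks push Y down, so Y falls.

Price level: ambiguous; output: falls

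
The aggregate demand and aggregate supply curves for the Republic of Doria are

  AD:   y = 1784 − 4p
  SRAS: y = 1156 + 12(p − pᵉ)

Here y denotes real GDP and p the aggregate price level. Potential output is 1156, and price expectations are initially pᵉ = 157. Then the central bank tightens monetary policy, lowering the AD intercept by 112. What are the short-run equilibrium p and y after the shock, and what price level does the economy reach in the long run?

AD shifts left: new AD is y = 1672 − 4p. With pᵉ = 157, SRAS is y = 12p − 728.
Short run: 1672 − 4p = 12p − 728 gives 2400 = 16p, so p = 150 and y = 1672 − 4·150 = 1072.
y = 1072 is below potential 1156; expectations adjust and SRAS shifts right until y = 1156.
Long run: on the new AD curve, 1156 = 1672 − 4p gives p = 129.

Short run: p = 150, y = 1072. Long run: p = 129.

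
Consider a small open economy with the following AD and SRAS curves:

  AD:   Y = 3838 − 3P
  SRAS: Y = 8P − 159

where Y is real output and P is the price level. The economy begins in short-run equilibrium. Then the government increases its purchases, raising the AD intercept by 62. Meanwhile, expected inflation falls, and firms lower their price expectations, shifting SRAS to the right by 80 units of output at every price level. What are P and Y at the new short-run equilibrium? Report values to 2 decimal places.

P = 361.73, Y = 2814.82

After both shocks: AD is Y = 3900 − 3P and SRAS is Y = 8P − 79.
Setting them equal: 3979 = 11P, so P = 361.73.
Substituting into AD, Y = 2814.82.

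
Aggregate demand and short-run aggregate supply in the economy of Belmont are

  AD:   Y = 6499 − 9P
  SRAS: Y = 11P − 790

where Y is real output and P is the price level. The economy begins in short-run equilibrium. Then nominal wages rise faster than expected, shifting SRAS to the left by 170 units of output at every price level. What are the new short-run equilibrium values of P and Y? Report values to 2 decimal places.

This is a negative supply shock: SRAS shifts left.
New SRAS: Y = 11P − 960.
Set AD = SRAS: 6499 − 9P = 11P − 960, so 7459 = 20P and P = 372.95.
Substituting into AD, Y = 3142.45.

P = 372.95, Y = 3142.45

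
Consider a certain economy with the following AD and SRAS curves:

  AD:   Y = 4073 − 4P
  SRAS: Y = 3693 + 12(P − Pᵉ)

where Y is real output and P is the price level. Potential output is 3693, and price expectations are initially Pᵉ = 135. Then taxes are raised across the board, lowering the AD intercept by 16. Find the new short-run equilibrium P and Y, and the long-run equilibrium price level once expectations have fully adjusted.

Short run: P = 124, Y = 3561. Long run: P = 91.

AD shifts left: new AD is Y = 4057 − 4P. With Pᵉ = 135, SRAS is Y = 2073 + 12P.
Short run: 4057 − 4P = 2073 + 12P gives 1984 = 16P, so P = 124 and Y = 4057 − 4·124 = 3561.
Y = 3561 is below potential 3693; expectations adjust and SRAS shifts right until Y = 3693.
Long run: on the new AD curve, 3693 = 4057 − 4P gives P = 91.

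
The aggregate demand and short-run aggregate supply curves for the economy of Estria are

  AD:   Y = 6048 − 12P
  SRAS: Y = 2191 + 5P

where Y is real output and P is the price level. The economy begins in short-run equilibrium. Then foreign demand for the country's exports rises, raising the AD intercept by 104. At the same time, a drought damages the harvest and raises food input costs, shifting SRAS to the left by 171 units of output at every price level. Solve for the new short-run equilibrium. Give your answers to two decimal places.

After both shocks: AD is Y = 6152 − 12P and SRAS is Y = 2020 + 5P.
Setting them equal: 4132 = 17P, so P = 243.06.
Substituting into AD, Y = 3235.29.

P = 243.06, Y = 3235.29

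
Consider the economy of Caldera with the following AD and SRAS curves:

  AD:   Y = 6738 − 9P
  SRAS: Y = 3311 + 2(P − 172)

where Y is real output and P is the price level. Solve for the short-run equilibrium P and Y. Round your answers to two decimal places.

P = 342.82, Y = 3652.64

Write SRAS as Y = 3311 + 2P − 344 = 2967 + 2P.
Set AD = SRAS: 6738 − 9P = 2967 + 2P, so 3771 = 11P and P = 342.82.
Substituting into AD, Y = 6738 − 9P = 3652.64.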